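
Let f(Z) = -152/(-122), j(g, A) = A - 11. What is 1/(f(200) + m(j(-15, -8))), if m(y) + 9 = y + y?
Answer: -61/2791 ≈ -0.021856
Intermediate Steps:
j(g, A) = -11 + A
m(y) = -9 + 2*y (m(y) = -9 + (y + y) = -9 + 2*y)
f(Z) = 76/61 (f(Z) = -152*(-1/122) = 76/61)
1/(f(200) + m(j(-15, -8))) = 1/(76/61 + (-9 + 2*(-11 - 8))) = 1/(76/61 + (-9 + 2*(-19))) = 1/(76/61 + (-9 - 38)) = 1/(76/61 - 47) = 1/(-2791/61) = -61/2791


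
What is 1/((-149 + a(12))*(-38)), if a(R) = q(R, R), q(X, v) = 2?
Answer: 1/5586 ≈ 0.00017902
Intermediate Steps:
a(R) = 2
1/((-149 + a(12))*(-38)) = 1/((-149 + 2)*(-38)) = 1/(-147*(-38)) = 1/5586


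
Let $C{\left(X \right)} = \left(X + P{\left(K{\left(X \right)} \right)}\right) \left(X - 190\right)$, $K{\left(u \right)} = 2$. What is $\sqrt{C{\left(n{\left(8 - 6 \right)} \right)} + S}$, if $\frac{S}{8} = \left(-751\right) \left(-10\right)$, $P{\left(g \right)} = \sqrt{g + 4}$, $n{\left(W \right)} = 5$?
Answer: $\sqrt{59155 - 185 \sqrt{6}} \approx 242.28$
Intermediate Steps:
$P{\left(g \right)} = \sqrt{4 + g}$
$C{\left(X \right)} = \left(-190 + X\right) \left(X + \sqrt{6}\right)$ ($C{\left(X \right)} = \left(X + \sqrt{4 + 2}\right) \left(X - 190\right) = \left(X + \sqrt{6}\right) \left(-190 + X\right) = \left(-190 + X\right) \left(X + \sqrt{6}\right)$)
$S = 60080$ ($S = 8 \left(\left(-751\right) \left(-10\right)\right) = 8 \cdot 7510 = 60080$)
$\sqrt{C{\left(n{\left(8 - 6 \right)} \right)} + S} = \sqrt{\left(5^{2} - 950 - 190 \sqrt{6} + 5 \sqrt{6}\right) + 60080} = \sqrt{\left(25 - 950 - 190 \sqrt{6} + 5 \sqrt{6}\right) + 60080} = \sqrt{\left(-925 - 185 \sqrt{6}\right) + 60080} = \sqrt{59155 - 185 \sqrt{6}}$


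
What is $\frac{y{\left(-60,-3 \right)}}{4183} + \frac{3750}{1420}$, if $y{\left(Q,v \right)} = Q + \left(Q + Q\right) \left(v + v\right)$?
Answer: $\frac{1662345}{593986} \approx 2.7986$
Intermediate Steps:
$y{\left(Q,v \right)} = Q + 4 Q v$ ($y{\left(Q,v \right)} = Q + 2 Q 2 v = Q + 4 Q v$)
$\frac{y{\left(-60,-3 \right)}}{4183} + \frac{3750}{1420} = \frac{\left(-60\right) \left(1 + 4 \left(-3\right)\right)}{4183} + \frac{3750}{1420} = - 60 \left(1 - 12\right) \frac{1}{4183} + 3750 \cdot \frac{1}{1420} = \left(-60\right) \left(-11\right) \frac{1}{4183} + \frac{375}{142} = 660 \cdot \frac{1}{4183} + \frac{375}{142} = \frac{660}{4183} + \frac{375}{142} = \frac{1662345}{593986}$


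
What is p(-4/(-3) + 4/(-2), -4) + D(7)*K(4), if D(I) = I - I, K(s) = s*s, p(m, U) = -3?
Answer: -3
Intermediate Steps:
K(s) = s²
D(I) = 0
p(-4/(-3) + 4/(-2), -4) + D(7)*K(4) = -3 + 0*4² = -3 + 0*16 = -3 + 0 = -3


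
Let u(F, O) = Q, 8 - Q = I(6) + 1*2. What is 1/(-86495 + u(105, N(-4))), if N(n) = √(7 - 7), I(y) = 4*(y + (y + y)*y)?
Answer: -1/86801 ≈ -1.1521e-5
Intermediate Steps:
I(y) = 4*y + 8*y² (I(y) = 4*(y + (2*y)*y) = 4*(y + 2*y²) = 4*y + 8*y²)
N(n) = 0 (N(n) = √0 = 0)
Q = -306 (Q = 8 - (4*6*(1 + 2*6) + 1*2) = 8 - (4*6*(1 + 12) + 2) = 8 - (4*6*13 + 2) = 8 - (312 + 2) = 8 - 1*314 = 8 - 314 = -306)
u(F, O) = -306
1/(-86495 + u(105, N(-4))) = 1/(-86495 - 306) = 1/(-86801) = -1/86801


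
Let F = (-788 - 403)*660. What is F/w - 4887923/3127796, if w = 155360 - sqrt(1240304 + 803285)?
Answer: -55549118972255417/8387597151829084 - 87340*sqrt(2043589)/2681631779 ≈ -6.6693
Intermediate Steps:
F = -786060 (F = -1191*660 = -786060)
w = 155360 - sqrt(2043589) ≈ 1.5393e+5
F/w - 4887923/3127796 = -786060/(155360 - sqrt(2043589)) - 4887923/3127796 = -4887923/3127796 - 786060/(155360 - sqrt(2043589))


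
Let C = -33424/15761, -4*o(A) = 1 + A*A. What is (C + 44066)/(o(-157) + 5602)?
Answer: -1388981604/17668081 ≈ -78.615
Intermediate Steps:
o(A) = -¼ - A²/4 (o(A) = -(1 + A*A)/4 = -(1 + A²)/4 = -¼ - A²/4)
C = -33424/15761 (C = -33424*1/15761 = -33424/15761 ≈ -2.1207)
(C + 44066)/(o(-157) + 5602) = (-33424/15761 + 44066)/((-¼ - ¼*(-157)²) + 5602) = 694490802/(15761*((-¼ - ¼*24649) + 5602)) = 694490802/(15761*((-¼ - 24649/4) + 5602)) = 694490802/(15761*(-12325/2 + 5602)) = 694490802/(15761*(-1121/2)) = (694490802/15761)*(-2/1121) = -1388981604/17668081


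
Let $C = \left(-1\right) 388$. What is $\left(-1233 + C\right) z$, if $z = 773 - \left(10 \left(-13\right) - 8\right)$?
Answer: $-1476731$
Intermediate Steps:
$C = -388$
$z = 911$ ($z = 773 - \left(-130 - 8\right) = 773 - -138 = 773 + 138 = 911$)
$\left(-1233 + C\right) z = \left(-1233 - 388\right) 911 = \left(-1621\right) 911 = -1476731$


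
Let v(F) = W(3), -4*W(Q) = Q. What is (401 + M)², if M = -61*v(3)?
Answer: 3193369/16 ≈ 1.9959e+5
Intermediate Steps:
W(Q) = -Q/4
v(F) = -¾ (v(F) = -¼*3 = -¾)
M = 183/4 (M = -61*(-¾) = 183/4 ≈ 45.750)
(401 + M)² = (401 + 183/4)² = (1787/4)² = 3193369/16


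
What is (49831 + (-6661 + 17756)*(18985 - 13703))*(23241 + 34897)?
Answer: 3410004217698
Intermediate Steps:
(49831 + (-6661 + 17756)*(18985 - 13703))*(23241 + 34897) = (49831 + 11095*5282)*58138 = (49831 + 58603790)*58138 = 58653621*58138 = 3410004217698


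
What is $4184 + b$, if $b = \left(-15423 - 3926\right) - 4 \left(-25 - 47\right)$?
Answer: $-14877$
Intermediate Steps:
$b = -19061$ ($b = -19349 - -288 = -19349 + 288 = -19061$)
$4184 + b = 4184 - 19061 = -14877$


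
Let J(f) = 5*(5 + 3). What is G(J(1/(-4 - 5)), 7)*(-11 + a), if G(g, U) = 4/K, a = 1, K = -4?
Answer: 10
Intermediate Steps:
J(f) = 40 (J(f) = 5*8 = 40)
G(g, U) = -1 (G(g, U) = 4/(-4) = 4*(-¼) = -1)
G(J(1/(-4 - 5)), 7)*(-11 + a) = -(-11 + 1) = -1*(-10) = 10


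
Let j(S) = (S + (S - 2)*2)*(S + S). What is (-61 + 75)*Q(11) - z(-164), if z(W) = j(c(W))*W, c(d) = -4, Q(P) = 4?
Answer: 21048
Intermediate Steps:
j(S) = 2*S*(-4 + 3*S) (j(S) = (S + (-2 + S)*2)*(2*S) = (S + (-4 + 2*S))*(2*S) = (-4 + 3*S)*(2*S) = 2*S*(-4 + 3*S))
z(W) = 128*W (z(W) = (2*(-4)*(-4 + 3*(-4)))*W = (2*(-4)*(-4 - 12))*W = (2*(-4)*(-16))*W = 128*W)
(-61 + 75)*Q(11) - z(-164) = (-61 + 75)*4 - 128*(-164) = 14*4 - 1*(-20992) = 56 + 20992 = 21048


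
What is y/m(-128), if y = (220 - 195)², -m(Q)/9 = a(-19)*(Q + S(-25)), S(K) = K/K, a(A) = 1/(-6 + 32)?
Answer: 16250/1143 ≈ 14.217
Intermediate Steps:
a(A) = 1/26
S(K) = 1
m(Q) = -9/26 - 9*Q/26 (m(Q) = -9*(Q + 1)/26 = -9*(1 + Q)/26 = -9*(1/26 + Q/26) = -9/26 - 9*Q/26)
y = 625 (y = 25² = 625)
y/m(-128) = 625/(-9/26 - 9/26*(-128)) = 625/(-9/26 + 576/13) = 625/(1143/26) = 625*(26/1143) = 16250/1143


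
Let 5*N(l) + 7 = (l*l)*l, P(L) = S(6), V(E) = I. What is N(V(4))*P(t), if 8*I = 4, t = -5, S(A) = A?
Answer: -33/4 ≈ -8.2500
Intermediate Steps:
I = 1/2 (I = (1/8)*4 = 1/2 ≈ 0.50000)
V(E) = 1/2
P(L) = 6
N(l) = -7/5 + l**3/5 (N(l) = -7/5 + ((l*l)*l)/5 = -7/5 + (l**2*l)/5 = -7/5 + l**3/5)
N(V(4))*P(t) = (-7/5 + (1/2)**3/5)*6 = (-7/5 + (1/5)*(1/8))*6 = (-7/5 + 1/40)*6 = -11/8*6 = -33/4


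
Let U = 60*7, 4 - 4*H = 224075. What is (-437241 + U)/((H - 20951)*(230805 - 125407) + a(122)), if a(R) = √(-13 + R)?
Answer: 2024940485427750/37605862881213770027 + 249612*√109/37605862881213770027 ≈ 5.3846e-5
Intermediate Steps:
H = -224071/4 (H = 1 - ¼*224075 = 1 - 224075/4 = -224071/4 ≈ -56018.)
U = 420
(-437241 + U)/((H - 20951)*(230805 - 125407) + a(122)) = (-437241 + 420)/((-224071/4 - 20951)*(230805 - 125407) + √(-13 + 122)) = -436821/(-307875/4*105398 + √109) = -436821/(-16224704625/2 + √109)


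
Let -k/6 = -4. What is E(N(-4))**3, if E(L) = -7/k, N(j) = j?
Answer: -343/13824 ≈ -0.024812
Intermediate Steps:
k = 24 (k = -6*(-4) = 24)
E(L) = -7/24
E(N(-4))**3 = (-7/24)**3 = -343/13824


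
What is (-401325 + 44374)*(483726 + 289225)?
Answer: -275905632401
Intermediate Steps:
(-401325 + 44374)*(483726 + 289225) = -356951*772951 = -275905632401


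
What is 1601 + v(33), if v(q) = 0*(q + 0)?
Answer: 1601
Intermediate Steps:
v(q) = 0 (v(q) = 0*q = 0)
1601 + v(33) = 1601 + 0 = 1601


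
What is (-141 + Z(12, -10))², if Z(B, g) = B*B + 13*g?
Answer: 16129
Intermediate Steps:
Z(B, g) = B² + 13*g
(-141 + Z(12, -10))² = (-141 + (12² + 13*(-10)))² = (-141 + (144 - 130))² = (-141 + 14)² = (-127)² = 16129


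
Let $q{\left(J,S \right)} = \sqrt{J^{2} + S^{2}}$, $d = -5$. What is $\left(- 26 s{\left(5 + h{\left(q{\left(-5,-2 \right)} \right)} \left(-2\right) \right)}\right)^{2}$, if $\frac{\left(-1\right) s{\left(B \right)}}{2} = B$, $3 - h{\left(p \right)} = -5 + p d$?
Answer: $8168784 + 594880 \sqrt{29} \approx 1.1372 \cdot 10^{7}$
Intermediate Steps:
$h{\left(p \right)} = 8 + 5 p$ ($h{\left(p \right)} = 3 - \left(-5 + p \left(-5\right)\right) = 3 - \left(-5 - 5 p\right) = 3 + \left(5 + 5 p\right) = 8 + 5 p$)
$s{\left(B \right)} = - 2 B$
$\left(- 26 s{\left(5 + h{\left(q{\left(-5,-2 \right)} \right)} \left(-2\right) \right)}\right)^{2} = \left(- 26 \left(- 2 \left(5 + \left(8 + 5 \sqrt{\left(-5\right)^{2} + \left(-2\right)^{2}}\right) \left(-2\right)\right)\right)\right)^{2} = \left(- 26 \left(- 2 \left(5 + \left(8 + 5 \sqrt{25 + 4}\right) \left(-2\right)\right)\right)\right)^{2} = \left(- 26 \left(- 2 \left(5 + \left(8 + 5 \sqrt{29}\right) \left(-2\right)\right)\right)\right)^{2} = \left(- 26 \left(- 2 \left(5 - \left(16 + 10 \sqrt{29}\right)\right)\right)\right)^{2} = \left(- 26 \left(- 2 \left(-11 - 10 \sqrt{29}\right)\right)\right)^{2} = \left(- 26 \left(22 + 20 \sqrt{29}\right)\right)^{2} = \left(-572 - 520 \sqrt{29}\right)^{2}$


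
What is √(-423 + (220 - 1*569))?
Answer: 2*I*√193 ≈ 27.785*I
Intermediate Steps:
√(-423 + (220 - 1*569)) = √(-423 + (220 - 569)) = √(-423 - 349) = √(-772) = 2*I*√193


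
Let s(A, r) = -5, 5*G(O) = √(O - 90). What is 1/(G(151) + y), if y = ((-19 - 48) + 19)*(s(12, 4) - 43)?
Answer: 57600/132710339 - 5*√61/132710339 ≈ 0.00043373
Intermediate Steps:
G(O) = √(-90 + O)/5 (G(O) = √(O - 90)/5 = √(-90 + O)/5)
y = 2304 (y = ((-19 - 48) + 19)*(-5 - 43) = (-67 + 19)*(-48) = -48*(-48) = 2304)
1/(G(151) + y) = 1/(√(-90 + 151)/5 + 2304) = 1/(√61/5 + 2304) = 1/(2304 + √61/5)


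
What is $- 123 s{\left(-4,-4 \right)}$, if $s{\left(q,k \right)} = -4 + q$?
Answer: $984$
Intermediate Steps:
$- 123 s{\left(-4,-4 \right)} = - 123 \left(-4 - 4\right) = \left(-123\right) \left(-8\right) = 984$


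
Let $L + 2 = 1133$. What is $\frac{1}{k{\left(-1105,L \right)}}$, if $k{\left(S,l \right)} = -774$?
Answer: $- \frac{1}{774} \approx -0.001292$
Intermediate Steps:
$L = 1131$ ($L = -2 + 1133 = 1131$)
$\frac{1}{k{\left(-1105,L \right)}} = \frac{1}{-774} = - \frac{1}{774}$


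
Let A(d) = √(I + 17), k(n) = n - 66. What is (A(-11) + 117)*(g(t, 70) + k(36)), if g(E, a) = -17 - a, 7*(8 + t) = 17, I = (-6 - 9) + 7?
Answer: -14040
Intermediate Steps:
k(n) = -66 + n
I = -8 (I = -15 + 7 = -8)
t = -39/7 (t = -8 + (⅐)*17 = -8 + 17/7 = -39/7 ≈ -5.5714)
A(d) = 3 (A(d) = √(-8 + 17) = √9 = 3)
(A(-11) + 117)*(g(t, 70) + k(36)) = (3 + 117)*((-17 - 1*70) + (-66 + 36)) = 120*((-17 - 70) - 30) = 120*(-87 - 30) = 120*(-117) = -14040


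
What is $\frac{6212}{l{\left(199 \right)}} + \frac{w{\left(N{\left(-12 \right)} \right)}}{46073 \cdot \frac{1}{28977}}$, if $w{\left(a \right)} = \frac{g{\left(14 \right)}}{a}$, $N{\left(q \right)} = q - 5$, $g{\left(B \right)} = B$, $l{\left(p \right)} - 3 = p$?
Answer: $\frac{2391773068}{79107341} \approx 30.235$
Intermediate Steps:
$l{\left(p \right)} = 3 + p$
$N{\left(q \right)} = -5 + q$
$w{\left(a \right)} = \frac{14}{a}$
$\frac{6212}{l{\left(199 \right)}} + \frac{w{\left(N{\left(-12 \right)} \right)}}{46073 \cdot \frac{1}{28977}} = \frac{6212}{3 + 199} + \frac{14 \frac{1}{-5 - 12}}{46073 \cdot \frac{1}{28977}} = \frac{6212}{202} + \frac{14 \frac{1}{-17}}{46073 \cdot \frac{1}{28977}} = 6212 \cdot \frac{1}{202} + \frac{14 \left(- \frac{1}{17}\right)}{\frac{46073}{28977}} = \frac{3106}{101} - \frac{405678}{783241} = \frac{2391773068}{79107341}$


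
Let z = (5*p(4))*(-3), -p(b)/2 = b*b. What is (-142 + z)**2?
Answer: 114244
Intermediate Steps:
p(b) = -2*b**2 (p(b) = -2*b*b = -2*b**2)
z = 480 (z = (5*(-2*4**2))*(-3) = (5*(-2*16))*(-3) = (5*(-32))*(-3) = -160*(-3) = 480)
(-142 + z)**2 = (-142 + 480)**2 = 338**2 = 114244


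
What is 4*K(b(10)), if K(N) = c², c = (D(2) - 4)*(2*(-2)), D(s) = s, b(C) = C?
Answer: 256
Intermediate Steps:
c = 8 (c = (2 - 4)*(2*(-2)) = -2*(-4) = 8)
K(N) = 64 (K(N) = 8² = 64)
4*K(b(10)) = 4*64 = 256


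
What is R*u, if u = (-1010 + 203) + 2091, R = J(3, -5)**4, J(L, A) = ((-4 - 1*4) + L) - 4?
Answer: 8424324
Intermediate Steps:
J(L, A) = -12 + L (J(L, A) = ((-4 - 4) + L) - 4 = (-8 + L) - 4 = -12 + L)
R = 6561 (R = (-12 + 3)**4 = (-9)**4 = 6561)
u = 1284 (u = -807 + 2091 = 1284)
R*u = 6561*1284 = 8424324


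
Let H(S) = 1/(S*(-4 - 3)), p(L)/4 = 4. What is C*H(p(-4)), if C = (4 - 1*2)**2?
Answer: -1/28 ≈ -0.035714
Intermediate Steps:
p(L) = 16 (p(L) = 4*4 = 16)
C = 4 (C = (4 - 2)**2 = 2**2 = 4)
H(S) = -1/(7*S) (H(S) = 1/(S*(-7)) = 1/(-7*S) = -1/(7*S))
C*H(p(-4)) = 4*(-1/7/16) = 4*(-1/7*1/16) = 4*(-1/112) = -1/28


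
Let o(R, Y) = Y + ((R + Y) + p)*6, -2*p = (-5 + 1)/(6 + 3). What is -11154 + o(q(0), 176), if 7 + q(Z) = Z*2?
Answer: -29888/3 ≈ -9962.7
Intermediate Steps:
q(Z) = -7 + 2*Z (q(Z) = -7 + Z*2 = -7 + 2*Z)
p = 2/9 (p = -(-5 + 1)/(2*(6 + 3)) = -(-2)/9 = -1/2*(-4/9) = 2/9 ≈ 0.22222)
o(R, Y) = 4/3 + 6*R + 7*Y (o(R, Y) = Y + ((R + Y) + 2/9)*6 = Y + (2/9 + R + Y)*6 = Y + (4/3 + 6*R + 6*Y) = 4/3 + 6*R + 7*Y)
-11154 + o(q(0), 176) = -11154 + (4/3 + 6*(-7 + 2*0) + 7*176) = -11154 + (4/3 + 6*(-7 + 0) + 1232) = -11154 + (4/3 + 6*(-7) + 1232) = -11154 + (4/3 - 42 + 1232) = -11154 + 3574/3 = -29888/3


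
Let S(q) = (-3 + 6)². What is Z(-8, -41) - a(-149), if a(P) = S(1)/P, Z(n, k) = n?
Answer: -1183/149 ≈ -7.9396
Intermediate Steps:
S(q) = 9 (S(q) = 3² = 9)
a(P) = 9/P
Z(-8, -41) - a(-149) = -8 - 9/(-149) = -8 - 9*(-1)/149 = -8 - 1*(-9/149) = -8 + 9/149 = -1183/149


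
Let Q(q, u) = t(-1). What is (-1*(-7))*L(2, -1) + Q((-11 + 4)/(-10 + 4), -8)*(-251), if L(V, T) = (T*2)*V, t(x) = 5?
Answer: -1283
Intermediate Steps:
L(V, T) = 2*T*V (L(V, T) = (2*T)*V = 2*T*V)
Q(q, u) = 5
(-1*(-7))*L(2, -1) + Q((-11 + 4)/(-10 + 4), -8)*(-251) = (-1*(-7))*(2*(-1)*2) + 5*(-251) = 7*(-4) - 1255 = -28 - 1255 = -1283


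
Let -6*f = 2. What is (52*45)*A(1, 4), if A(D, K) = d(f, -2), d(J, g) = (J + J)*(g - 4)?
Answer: 9360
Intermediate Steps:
f = -⅓ (f = -⅙*2 = -⅓ ≈ -0.33333)
d(J, g) = 2*J*(-4 + g) (d(J, g) = (2*J)*(-4 + g) = 2*J*(-4 + g))
A(D, K) = 4 (A(D, K) = 2*(-⅓)*(-4 - 2) = 2*(-⅓)*(-6) = 4)
(52*45)*A(1, 4) = (52*45)*4 = 2340*4 = 9360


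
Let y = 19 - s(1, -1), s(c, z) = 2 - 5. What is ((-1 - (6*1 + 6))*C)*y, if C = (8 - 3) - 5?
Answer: 0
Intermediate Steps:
s(c, z) = -3
y = 22 (y = 19 - 1*(-3) = 19 + 3 = 22)
C = 0 (C = 5 - 5 = 0)
((-1 - (6*1 + 6))*C)*y = ((-1 - (6*1 + 6))*0)*22 = ((-1 - (6 + 6))*0)*22 = ((-1 - 1*12)*0)*22 = ((-1 - 12)*0)*22 = -13*0*22 = 0*22 = 0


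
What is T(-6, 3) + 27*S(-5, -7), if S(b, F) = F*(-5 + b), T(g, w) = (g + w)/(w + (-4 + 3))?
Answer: 3777/2 ≈ 1888.5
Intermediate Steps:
T(g, w) = (g + w)/(-1 + w) (T(g, w) = (g + w)/(w - 1) = (g + w)/(-1 + w))
T(-6, 3) + 27*S(-5, -7) = (-6 + 3)/(-1 + 3) + 27*(-7*(-5 - 5)) = -3/2 + 27*(-7*(-10)) = (½)*(-3) + 27*70 = -3/2 + 1890 = 3777/2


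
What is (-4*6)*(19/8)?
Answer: -57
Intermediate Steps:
(-4*6)*(19/8) = -456/8 = -24*19/8 = -57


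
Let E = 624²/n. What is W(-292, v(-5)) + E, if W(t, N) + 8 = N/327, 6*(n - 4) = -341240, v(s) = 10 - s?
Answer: -17202693/1162267 ≈ -14.801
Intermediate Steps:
n = -170608/3 (n = 4 + (⅙)*(-341240) = 4 - 170620/3 = -170608/3 ≈ -56869.)
E = -73008/10663 (E = 624²/(-170608/3) = 389376*(-3/170608) = -73008/10663 ≈ -6.8469)
W(t, N) = -8 + N/327
W(-292, v(-5)) + E = (-8 + (10 - 1*(-5))/327) - 73008/10663 = (-8 + (10 + 5)/327) - 73008/10663 = (-8 + (1/327)*15) - 73008/10663 = (-8 + 5/109) - 73008/10663 = -867/109 - 73008/10663 = -17202693/1162267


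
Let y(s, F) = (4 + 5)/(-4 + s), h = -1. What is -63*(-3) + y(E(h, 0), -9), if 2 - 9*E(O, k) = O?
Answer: 2052/11 ≈ 186.55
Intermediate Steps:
E(O, k) = 2/9 - O/9
y(s, F) = 9/(-4 + s)
-63*(-3) + y(E(h, 0), -9) = -63*(-3) + 9/(-4 + (2/9 - ⅑*(-1))) = 189 + 9/(-4 + (2/9 + ⅑)) = 189 + 9/(-4 + ⅓) = 189 + 9/(-11/3) = 189 + 9*(-3/11) = 189 - 27/11 = 2052/11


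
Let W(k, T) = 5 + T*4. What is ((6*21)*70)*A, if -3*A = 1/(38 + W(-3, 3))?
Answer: -588/11 ≈ -53.455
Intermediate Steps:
W(k, T) = 5 + 4*T
A = -1/165 (A = -1/(3*(38 + (5 + 4*3))) = -1/(3*(38 + (5 + 12))) = -1/(3*(38 + 17)) = -⅓/55 = -⅓*1/55 = -1/165 ≈ -0.0060606)
((6*21)*70)*A = ((6*21)*70)*(-1/165) = (126*70)*(-1/165) = 8820*(-1/165) = -588/11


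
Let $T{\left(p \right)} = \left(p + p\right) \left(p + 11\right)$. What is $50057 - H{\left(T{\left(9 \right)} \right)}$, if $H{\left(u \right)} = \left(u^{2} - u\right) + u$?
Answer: $-79543$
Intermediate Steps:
$T{\left(p \right)} = 2 p \left(11 + p\right)$
$H{\left(u \right)} = u^{2}$
$50057 - H{\left(T{\left(9 \right)} \right)} = 50057 - \left(2 \cdot 9 \left(11 + 9\right)\right)^{2} = 50057 - \left(2 \cdot 9 \cdot 20\right)^{2} = 50057 - 360^{2} = 50057 - 129600 = -79543$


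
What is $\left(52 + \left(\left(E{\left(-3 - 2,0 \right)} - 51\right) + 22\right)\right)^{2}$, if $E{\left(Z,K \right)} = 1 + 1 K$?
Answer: $576$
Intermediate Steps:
$E{\left(Z,K \right)} = 1 + K$
$\left(52 + \left(\left(E{\left(-3 - 2,0 \right)} - 51\right) + 22\right)\right)^{2} = \left(52 + \left(\left(\left(1 + 0\right) - 51\right) + 22\right)\right)^{2} = \left(52 + \left(\left(1 - 51\right) + 22\right)\right)^{2} = \left(52 + \left(-50 + 22\right)\right)^{2} = \left(52 - 28\right)^{2} = 24^{2} = 576$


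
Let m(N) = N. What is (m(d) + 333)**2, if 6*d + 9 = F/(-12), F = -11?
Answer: 570206641/5184 ≈ 1.0999e+5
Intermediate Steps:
d = -97/72 (d = -3/2 + (-11/(-12))/6 = -3/2 + (-11*(-1/12))/6 = -3/2 + (1/6)*(11/12) = -3/2 + 11/72 = -97/72 ≈ -1.3472)
(m(d) + 333)**2 = (-97/72 + 333)**2 = (23879/72)**2 = 570206641/5184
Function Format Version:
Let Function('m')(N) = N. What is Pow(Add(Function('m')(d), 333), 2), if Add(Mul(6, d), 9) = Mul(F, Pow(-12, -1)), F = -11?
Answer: Rational(570206641, 5184) ≈ 1.0999e+5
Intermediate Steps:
d = Rational(-97, 72) (d = Add(Rational(-3, 2), Mul(Rational(1, 6), Mul(-11, Pow(-12, -1)))) = Add(Rational(-3, 2), Mul(Rational(1, 6), Mul(-11, Rational(-1, 12)))) = Add(Rational(-3, 2), Mul(Rational(1, 6), Rational(11, 12))) = Add(Rational(-3, 2), Rational(11, 72)) = Rational(-97, 72) ≈ -1.3472)
Pow(Add(Function('m')(d), 333), 2) = Pow(Add(Rational(-97, 72), 333), 2) = Pow(Rational(23879, 72), 2) = Rational(570206641, 5184)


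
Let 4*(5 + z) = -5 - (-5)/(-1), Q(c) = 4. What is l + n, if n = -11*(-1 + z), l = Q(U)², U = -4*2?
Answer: 219/2 ≈ 109.50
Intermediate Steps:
U = -8
z = -15/2 (z = -5 + (-5 - (-5)/(-1))/4 = -5 + (-5 - (-5)*(-1))/4 = -5 + (-5 - 1*5)/4 = -5 + (-5 - 5)/4 = -5 + (¼)*(-10) = -5 - 5/2 = -15/2 ≈ -7.5000)
l = 16 (l = 4² = 16)
n = 187/2 (n = -11*(-1 - 15/2) = -11*(-17/2) = 187/2 ≈ 93.500)
l + n = 16 + 187/2 = 219/2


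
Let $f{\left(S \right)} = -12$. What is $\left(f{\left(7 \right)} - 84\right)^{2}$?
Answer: $9216$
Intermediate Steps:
$\left(f{\left(7 \right)} - 84\right)^{2} = \left(-12 - 84\right)^{2} = \left(-96\right)^{2} = 9216$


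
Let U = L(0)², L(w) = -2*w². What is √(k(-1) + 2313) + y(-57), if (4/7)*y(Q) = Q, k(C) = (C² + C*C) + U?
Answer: -399/4 + √2315 ≈ -51.636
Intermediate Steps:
U = 0 (U = (-2*0²)² = (-2*0)² = 0² = 0)
k(C) = 2*C² (k(C) = (C² + C*C) + 0 = (C² + C²) + 0 = 2*C² + 0 = 2*C²)
y(Q) = 7*Q/4
√(k(-1) + 2313) + y(-57) = √(2*(-1)² + 2313) + (7/4)*(-57) = √(2*1 + 2313) - 399/4 = √(2 + 2313) - 399/4 = √2315 - 399/4 = -399/4 + √2315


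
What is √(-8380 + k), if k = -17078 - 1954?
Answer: 2*I*√6853 ≈ 165.57*I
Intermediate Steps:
k = -19032
√(-8380 + k) = √(-8380 - 19032) = √(-27412) = 2*I*√6853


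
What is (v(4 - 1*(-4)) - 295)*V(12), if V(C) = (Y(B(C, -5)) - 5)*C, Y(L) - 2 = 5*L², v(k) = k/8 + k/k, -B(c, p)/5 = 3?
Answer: -3944952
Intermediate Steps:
B(c, p) = -15 (B(c, p) = -5*3 = -15)
v(k) = 1 + k/8 (v(k) = k*(⅛) + 1 = k/8 + 1 = 1 + k/8)
Y(L) = 2 + 5*L²
V(C) = 1122*C (V(C) = ((2 + 5*(-15)²) - 5)*C = ((2 + 5*225) - 5)*C = ((2 + 1125) - 5)*C = (1127 - 5)*C = 1122*C)
(v(4 - 1*(-4)) - 295)*V(12) = ((1 + (4 - 1*(-4))/8) - 295)*(1122*12) = ((1 + (4 + 4)/8) - 295)*13464 = ((1 + (⅛)*8) - 295)*13464 = ((1 + 1) - 295)*13464 = (2 - 295)*13464 = -293*13464 = -3944952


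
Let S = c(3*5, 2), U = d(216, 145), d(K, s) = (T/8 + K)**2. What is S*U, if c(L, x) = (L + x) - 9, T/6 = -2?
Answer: 368082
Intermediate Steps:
T = -12 (T = 6*(-2) = -12)
d(K, s) = (-3/2 + K)**2 (d(K, s) = (-12/8 + K)**2 = (-12*1/8 + K)**2 = (-3/2 + K)**2)
U = 184041/4 (U = (-3 + 2*216)**2/4 = (-3 + 432)**2/4 = (1/4)*429**2 = (1/4)*184041 = 184041/4 ≈ 46010.)
c(L, x) = -9 + L + x
S = 8 (S = -9 + 3*5 + 2 = -9 + 15 + 2 = 8)
S*U = 8*(184041/4) = 368082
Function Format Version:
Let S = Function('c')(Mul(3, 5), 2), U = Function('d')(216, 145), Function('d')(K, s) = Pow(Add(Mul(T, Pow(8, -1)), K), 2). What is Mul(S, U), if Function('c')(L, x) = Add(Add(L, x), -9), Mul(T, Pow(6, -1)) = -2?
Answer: 368082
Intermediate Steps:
T = -12 (T = Mul(6, -2) = -12)
Function('d')(K, s) = Pow(Add(Rational(-3, 2), K), 2) (Function('d')(K, s) = Pow(Add(Mul(-12, Pow(8, -1)), K), 2) = Pow(Add(Mul(-12, Rational(1, 8)), K), 2) = Pow(Add(Rational(-3, 2), K), 2))
U = Rational(184041, 4) (U = Mul(Rational(1, 4), Pow(Add(-3, Mul(2, 216)), 2)) = Mul(Rational(1, 4), Pow(Add(-3, 432), 2)) = Mul(Rational(1, 4), Pow(429, 2)) = Mul(Rational(1, 4), 184041) = Rational(184041, 4) ≈ 46010.)
Function('c')(L, x) = Add(-9, L, x)
S = 8 (S = Add(-9, Mul(3, 5), 2) = Add(-9, 15, 2) = 8)
Mul(S, U) = Mul(8, Rational(184041, 4)) = 368082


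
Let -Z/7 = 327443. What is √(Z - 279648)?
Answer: I*√2571749 ≈ 1603.7*I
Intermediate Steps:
Z = -2292101 (Z = -7*327443 = -2292101)
√(Z - 279648) = √(-2292101 - 279648) = √(-2571749) = I*√2571749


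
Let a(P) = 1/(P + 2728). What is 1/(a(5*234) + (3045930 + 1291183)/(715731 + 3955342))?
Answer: 1655258414/1537339777 ≈ 1.0767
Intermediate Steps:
a(P) = 1/(2728 + P)
1/(a(5*234) + (3045930 + 1291183)/(715731 + 3955342)) = 1/(1/(2728 + 5*234) + (3045930 + 1291183)/(715731 + 3955342)) = 1/(1/(2728 + 1170) + 4337113/4671073) = 1/(1/3898 + 4337113*(1/4671073)) = 1/(1/3898 + 394283/424643) = 1/(1537339777/1655258414) = 1655258414/1537339777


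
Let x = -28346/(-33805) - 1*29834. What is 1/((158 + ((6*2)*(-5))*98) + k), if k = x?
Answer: -33805/1201942234 ≈ -2.8125e-5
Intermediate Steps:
x = -1008510024/33805 (x = -28346*(-1/33805) - 29834 = 28346/33805 - 29834 = -1008510024/33805 ≈ -29833.)
k = -1008510024/33805 ≈ -29833.
1/((158 + ((6*2)*(-5))*98) + k) = 1/((158 + ((6*2)*(-5))*98) - 1008510024/33805) = 1/((158 + (12*(-5))*98) - 1008510024/33805) = 1/((158 - 60*98) - 1008510024/33805) = 1/((158 - 5880) - 1008510024/33805) = 1/(-5722 - 1008510024/33805) = 1/(-1201942234/33805) = -33805/1201942234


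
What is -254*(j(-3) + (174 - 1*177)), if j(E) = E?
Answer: 1524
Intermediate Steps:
-254*(j(-3) + (174 - 1*177)) = -254*(-3 + (174 - 1*177)) = -254*(-3 + (174 - 177)) = -254*(-3 - 3) = -254*(-6) = 1524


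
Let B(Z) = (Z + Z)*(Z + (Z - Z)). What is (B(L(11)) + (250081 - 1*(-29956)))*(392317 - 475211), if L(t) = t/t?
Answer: -23213552866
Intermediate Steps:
L(t) = 1
B(Z) = 2*Z² (B(Z) = (2*Z)*(Z + 0) = (2*Z)*Z = 2*Z²)
(B(L(11)) + (250081 - 1*(-29956)))*(392317 - 475211) = (2*1² + (250081 - 1*(-29956)))*(392317 - 475211) = (2*1 + (250081 + 29956))*(-82894) = (2 + 280037)*(-82894) = 280039*(-82894) = -23213552866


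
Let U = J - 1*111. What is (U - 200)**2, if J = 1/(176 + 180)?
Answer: 12257811225/126736 ≈ 96719.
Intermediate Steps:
J = 1/356 ≈ 0.0028090
U = -39515/356 (U = 1/356 - 1*111 = 1/356 - 111 = -39515/356 ≈ -111.00)
(U - 200)**2 = (-39515/356 - 200)**2 = (-110715/356)**2 = 12257811225/126736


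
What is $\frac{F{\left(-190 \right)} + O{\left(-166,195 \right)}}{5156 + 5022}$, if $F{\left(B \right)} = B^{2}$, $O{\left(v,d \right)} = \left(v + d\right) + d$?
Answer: $\frac{18162}{5089} \approx 3.5689$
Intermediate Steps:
$O{\left(v,d \right)} = v + 2 d$ ($O{\left(v,d \right)} = \left(d + v\right) + d = v + 2 d$)
$\frac{F{\left(-190 \right)} + O{\left(-166,195 \right)}}{5156 + 5022} = \frac{\left(-190\right)^{2} + \left(-166 + 2 \cdot 195\right)}{5156 + 5022} = \frac{36100 + \left(-166 + 390\right)}{10178} = \left(36100 + 224\right) \frac{1}{10178} = 36324 \cdot \frac{1}{10178} = \frac{18162}{5089}$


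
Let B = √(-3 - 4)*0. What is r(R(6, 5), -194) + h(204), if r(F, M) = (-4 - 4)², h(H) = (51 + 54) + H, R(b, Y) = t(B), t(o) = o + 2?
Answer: 373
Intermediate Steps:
B = 0 (B = √(-7)*0 = (I*√7)*0 = 0)
t(o) = 2 + o
R(b, Y) = 2 (R(b, Y) = 2 + 0 = 2)
h(H) = 105 + H
r(F, M) = 64 (r(F, M) = (-8)² = 64)
r(R(6, 5), -194) + h(204) = 64 + (105 + 204) = 64 + 309 = 373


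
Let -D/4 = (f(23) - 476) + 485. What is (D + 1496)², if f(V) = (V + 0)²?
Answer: 430336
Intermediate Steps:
f(V) = V²
D = -2152 (D = -4*((23² - 476) + 485) = -4*((529 - 476) + 485) = -4*(53 + 485) = -4*538 = -2152)
(D + 1496)² = (-2152 + 1496)² = (-656)² = 430336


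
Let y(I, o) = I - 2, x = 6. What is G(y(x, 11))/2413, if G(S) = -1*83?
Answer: -83/2413 ≈ -0.034397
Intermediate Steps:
y(I, o) = -2 + I
G(S) = -83
G(y(x, 11))/2413 = -83/2413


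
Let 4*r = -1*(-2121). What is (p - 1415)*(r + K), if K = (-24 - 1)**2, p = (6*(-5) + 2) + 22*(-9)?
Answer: -7583061/4 ≈ -1.8958e+6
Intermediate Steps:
p = -226 (p = (-30 + 2) - 198 = -28 - 198 = -226)
r = 2121/4 (r = (-1*(-2121))/4 = (1/4)*2121 = 2121/4 ≈ 530.25)
K = 625 (K = (-25)**2 = 625)
(p - 1415)*(r + K) = (-226 - 1415)*(2121/4 + 625) = -1641*4621/4 = -7583061/4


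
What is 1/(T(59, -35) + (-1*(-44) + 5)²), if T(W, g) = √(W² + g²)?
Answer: 2401/5760095 - √4706/5760095 ≈ 0.00040492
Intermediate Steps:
1/(T(59, -35) + (-1*(-44) + 5)²) = 1/(√(59² + (-35)²) + (-1*(-44) + 5)²) = 1/(√(3481 + 1225) + (44 + 5)²) = 1/(√4706 + 49²) = 1/(√4706 + 2401) = 1/(2401 + √4706)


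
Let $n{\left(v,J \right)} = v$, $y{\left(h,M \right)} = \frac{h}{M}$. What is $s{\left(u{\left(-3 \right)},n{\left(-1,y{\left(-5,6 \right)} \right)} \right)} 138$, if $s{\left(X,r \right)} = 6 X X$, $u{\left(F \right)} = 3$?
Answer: $7452$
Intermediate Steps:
$s{\left(X,r \right)} = 6 X^{2}$
$s{\left(u{\left(-3 \right)},n{\left(-1,y{\left(-5,6 \right)} \right)} \right)} 138 = 6 \cdot 3^{2} \cdot 138 = 6 \cdot 9 \cdot 138 = 54 \cdot 138 = 7452$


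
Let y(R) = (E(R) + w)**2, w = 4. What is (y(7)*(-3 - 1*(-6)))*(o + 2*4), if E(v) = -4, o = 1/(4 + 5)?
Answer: 0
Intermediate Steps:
o = 1/9 ≈ 0.11111
y(R) = 0 (y(R) = (-4 + 4)**2 = 0**2 = 0)
(y(7)*(-3 - 1*(-6)))*(o + 2*4) = (0*(-3 - 1*(-6)))*(1/9 + 2*4) = (0*(-3 + 6))*(1/9 + 8) = (0*3)*(73/9) = 0*(73/9) = 0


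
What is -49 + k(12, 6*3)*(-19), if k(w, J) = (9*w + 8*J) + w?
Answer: -5065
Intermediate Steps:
k(w, J) = 8*J + 10*w (k(w, J) = (8*J + 9*w) + w = 8*J + 10*w)
-49 + k(12, 6*3)*(-19) = -49 + (8*(6*3) + 10*12)*(-19) = -49 + (8*18 + 120)*(-19) = -49 + (144 + 120)*(-19) = -49 + 264*(-19) = -49 - 5016 = -5065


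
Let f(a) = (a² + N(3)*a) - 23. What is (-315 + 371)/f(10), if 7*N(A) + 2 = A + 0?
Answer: 392/549 ≈ 0.71403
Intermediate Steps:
N(A) = -2/7 + A/7 (N(A) = -2/7 + (A + 0)/7 = -2/7 + A/7)
f(a) = -23 + a² + a/7 (f(a) = (a² + (-2/7 + (⅐)*3)*a) - 23 = (a² + (-2/7 + 3/7)*a) - 23 = (a² + a/7) - 23 = -23 + a² + a/7)
(-315 + 371)/f(10) = (-315 + 371)/(-23 + 10² + (⅐)*10) = 56/(-23 + 100 + 10/7) = 56/(549/7) = 56*(7/549) = 392/549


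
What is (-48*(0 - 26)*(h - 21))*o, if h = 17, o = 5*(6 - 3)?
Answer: -74880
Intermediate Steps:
o = 15 (o = 5*3 = 15)
(-48*(0 - 26)*(h - 21))*o = -48*(0 - 26)*(17 - 21)*15 = -(-1248)*(-4)*15 = -48*104*15 = -4992*15 = -74880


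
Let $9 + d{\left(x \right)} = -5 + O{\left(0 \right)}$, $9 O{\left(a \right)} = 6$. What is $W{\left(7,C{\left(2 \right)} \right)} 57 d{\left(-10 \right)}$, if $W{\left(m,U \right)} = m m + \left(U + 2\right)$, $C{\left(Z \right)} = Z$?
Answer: $-40280$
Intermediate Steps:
$O{\left(a \right)} = \frac{2}{3}$ ($O{\left(a \right)} = \frac{1}{9} \cdot 6 = \frac{2}{3}$)
$d{\left(x \right)} = - \frac{40}{3}$ ($d{\left(x \right)} = -9 + \left(-5 + \frac{2}{3}\right) = -9 - \frac{13}{3} = - \frac{40}{3}$)
$W{\left(m,U \right)} = 2 + U + m^{2}$ ($W{\left(m,U \right)} = m^{2} + \left(2 + U\right) = 2 + U + m^{2}$)
$W{\left(7,C{\left(2 \right)} \right)} 57 d{\left(-10 \right)} = \left(2 + 2 + 7^{2}\right) 57 \left(- \frac{40}{3}\right) = \left(2 + 2 + 49\right) 57 \left(- \frac{40}{3}\right) = 53 \cdot 57 \left(- \frac{40}{3}\right) = 3021 \left(- \frac{40}{3}\right) = -40280$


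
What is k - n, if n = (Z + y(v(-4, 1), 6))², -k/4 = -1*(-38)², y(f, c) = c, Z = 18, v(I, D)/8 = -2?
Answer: 5200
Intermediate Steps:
v(I, D) = -16 (v(I, D) = 8*(-2) = -16)
k = 5776 (k = -(-4)*(-38)² = -(-4)*1444 = -4*(-1444) = 5776)
n = 576 (n = (18 + 6)² = 24² = 576)
k - n = 5776 - 1*576 = 5776 - 576 = 5200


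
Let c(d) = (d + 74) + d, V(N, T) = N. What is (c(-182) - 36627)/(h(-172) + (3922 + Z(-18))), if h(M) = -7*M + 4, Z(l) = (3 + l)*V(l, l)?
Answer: -36917/5400 ≈ -6.8365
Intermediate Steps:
Z(l) = l*(3 + l) (Z(l) = (3 + l)*l = l*(3 + l))
h(M) = 4 - 7*M
c(d) = 74 + 2*d (c(d) = (74 + d) + d = 74 + 2*d)
(c(-182) - 36627)/(h(-172) + (3922 + Z(-18))) = ((74 + 2*(-182)) - 36627)/((4 - 7*(-172)) + (3922 - 18*(3 - 18))) = ((74 - 364) - 36627)/((4 + 1204) + (3922 - 18*(-15))) = (-290 - 36627)/(1208 + (3922 + 270)) = -36917/(1208 + 4192) = -36917/5400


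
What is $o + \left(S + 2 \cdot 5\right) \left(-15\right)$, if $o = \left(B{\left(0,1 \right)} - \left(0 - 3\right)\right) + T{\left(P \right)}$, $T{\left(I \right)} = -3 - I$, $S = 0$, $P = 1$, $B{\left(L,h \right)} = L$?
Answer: $-151$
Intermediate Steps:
$o = -1$ ($o = \left(0 - \left(0 - 3\right)\right) - 4 = \left(0 - -3\right) - 4 = \left(0 + 3\right) - 4 = 3 - 4 = -1$)
$o + \left(S + 2 \cdot 5\right) \left(-15\right) = -1 + \left(0 + 2 \cdot 5\right) \left(-15\right) = -1 + \left(0 + 10\right) \left(-15\right) = -1 + 10 \left(-15\right) = -1 - 150 = -151$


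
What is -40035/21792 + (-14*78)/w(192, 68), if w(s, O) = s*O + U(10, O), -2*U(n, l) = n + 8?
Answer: -60681501/31591136 ≈ -1.9208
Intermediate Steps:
U(n, l) = -4 - n/2 (U(n, l) = -(n + 8)/2 = -(8 + n)/2 = -4 - n/2)
w(s, O) = -9 + O*s (w(s, O) = s*O + (-4 - ½*10) = O*s + (-4 - 5) = O*s - 9 = -9 + O*s)
-40035/21792 + (-14*78)/w(192, 68) = -40035/21792 + (-14*78)/(-9 + 68*192) = -40035*1/21792 - 1092/(-9 + 13056) = -13345/7264 - 1092/13047 = -13345/7264 - 1092*1/13047 = -13345/7264 - 364/4349 = -60681501/31591136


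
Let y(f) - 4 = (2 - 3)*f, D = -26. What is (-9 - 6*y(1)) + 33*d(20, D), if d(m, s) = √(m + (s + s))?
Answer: -27 + 132*I*√2 ≈ -27.0 + 186.68*I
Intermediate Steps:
d(m, s) = √(m + 2*s)
y(f) = 4 - f (y(f) = 4 + (2 - 3)*f = 4 - f)
(-9 - 6*y(1)) + 33*d(20, D) = (-9 - 6*(4 - 1*1)) + 33*√(20 + 2*(-26)) = (-9 - 6*(4 - 1)) + 33*√(20 - 52) = (-9 - 6*3) + 33*√(-32) = (-9 - 18) + 33*(4*I*√2) = -27 + 132*I*√2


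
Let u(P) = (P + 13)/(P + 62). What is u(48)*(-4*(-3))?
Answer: 366/55 ≈ 6.6545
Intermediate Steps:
u(P) = (13 + P)/(62 + P)
u(48)*(-4*(-3)) = ((13 + 48)/(62 + 48))*(-4*(-3)) = (61/110)*12 = 366/55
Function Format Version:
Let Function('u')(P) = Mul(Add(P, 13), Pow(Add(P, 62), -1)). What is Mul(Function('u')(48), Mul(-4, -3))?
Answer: Rational(366, 55) ≈ 6.6545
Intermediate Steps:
Function('u')(P) = Mul(Pow(Add(62, P), -1), Add(13, P)) (Function('u')(P) = Mul(Add(13, P), Pow(Add(62, P), -1)) = Mul(Pow(Add(62, P), -1), Add(13, P)))
Mul(Function('u')(48), Mul(-4, -3)) = Mul(Mul(Pow(Add(62, 48), -1), Add(13, 48)), Mul(-4, -3)) = Mul(Mul(Pow(110, -1), 61), 12) = Mul(Mul(Rational(1, 110), 61), 12) = Mul(Rational(61, 110), 12) = Rational(366, 55)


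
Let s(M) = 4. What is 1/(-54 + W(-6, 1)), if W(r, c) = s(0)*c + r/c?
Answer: -1/56 ≈ -0.017857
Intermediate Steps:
W(r, c) = 4*c + r/c
1/(-54 + W(-6, 1)) = 1/(-54 + (4*1 - 6/1)) = 1/(-54 + (4 - 6*1)) = 1/(-54 + (4 - 6)) = 1/(-54 - 2) = 1/(-56) = -1/56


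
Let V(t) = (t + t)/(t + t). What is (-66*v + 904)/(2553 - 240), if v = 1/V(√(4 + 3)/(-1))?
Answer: 838/2313 ≈ 0.36230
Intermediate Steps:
V(t) = 1 (V(t) = (2*t)/((2*t)) = (2*t)*(1/(2*t)) = 1)
v = 1 (v = 1/1 = 1)
(-66*v + 904)/(2553 - 240) = (-66*1 + 904)/(2553 - 240) = (-66 + 904)/2313 = 838*(1/2313) = 838/2313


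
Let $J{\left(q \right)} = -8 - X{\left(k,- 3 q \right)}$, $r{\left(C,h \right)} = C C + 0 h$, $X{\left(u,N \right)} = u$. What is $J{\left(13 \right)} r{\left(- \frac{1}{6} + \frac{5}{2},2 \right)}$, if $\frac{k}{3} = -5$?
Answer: $\frac{343}{9} \approx 38.111$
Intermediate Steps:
$k = -15$ ($k = 3 \left(-5\right) = -15$)
$r{\left(C,h \right)} = C^{2}$ ($r{\left(C,h \right)} = C^{2} + 0 = C^{2}$)
$J{\left(q \right)} = 7$ ($J{\left(q \right)} = -8 - -15 = -8 + 15 = 7$)
$J{\left(13 \right)} r{\left(- \frac{1}{6} + \frac{5}{2},2 \right)} = 7 \left(- \frac{1}{6} + \frac{5}{2}\right)^{2} = 7 \left(\frac{7}{3}\right)^{2} = 7 \cdot \frac{49}{9} = \frac{343}{9}$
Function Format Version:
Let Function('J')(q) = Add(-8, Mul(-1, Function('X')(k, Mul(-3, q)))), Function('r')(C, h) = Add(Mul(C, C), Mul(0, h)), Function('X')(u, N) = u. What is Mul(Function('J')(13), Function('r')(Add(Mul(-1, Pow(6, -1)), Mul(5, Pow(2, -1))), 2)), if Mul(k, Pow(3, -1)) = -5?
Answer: Rational(343, 9) ≈ 38.111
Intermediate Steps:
k = -15 (k = Mul(3, -5) = -15)
Function('r')(C, h) = Pow(C, 2) (Function('r')(C, h) = Add(Pow(C, 2), 0) = Pow(C, 2))
Function('J')(q) = 7 (Function('J')(q) = Add(-8, Mul(-1, -15)) = Add(-8, 15) = 7)
Mul(Function('J')(13), Function('r')(Add(Mul(-1, Pow(6, -1)), Mul(5, Pow(2, -1))), 2)) = Mul(7, Pow(Add(Mul(-1, Pow(6, -1)), Mul(5, Pow(2, -1))), 2)) = Mul(7, Pow(Add(Mul(-1, Rational(1, 6)), Mul(5, Rational(1, 2))), 2)) = Mul(7, Pow(Add(Rational(-1, 6), Rational(5, 2)), 2)) = Mul(7, Pow(Rational(7, 3), 2)) = Mul(7, Rational(49, 9)) = Rational(343, 9)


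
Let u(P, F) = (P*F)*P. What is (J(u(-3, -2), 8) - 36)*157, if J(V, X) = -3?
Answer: -6123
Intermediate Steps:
u(P, F) = F*P² (u(P, F) = (F*P)*P = F*P²)
(J(u(-3, -2), 8) - 36)*157 = (-3 - 36)*157 = -39*157 = -6123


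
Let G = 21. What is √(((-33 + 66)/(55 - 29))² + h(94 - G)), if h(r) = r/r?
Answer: √1765/26 ≈ 1.6158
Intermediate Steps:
h(r) = 1
√(((-33 + 66)/(55 - 29))² + h(94 - G)) = √(((-33 + 66)/(55 - 29))² + 1) = √((33/26)² + 1) = √(1089/676 + 1) = √(1765/676) = √1765/26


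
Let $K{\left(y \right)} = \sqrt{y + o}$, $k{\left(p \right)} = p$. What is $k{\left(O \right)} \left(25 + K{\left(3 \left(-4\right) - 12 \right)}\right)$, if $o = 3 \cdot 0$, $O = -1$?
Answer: $-25 - 2 i \sqrt{6} \approx -25.0 - 4.899 i$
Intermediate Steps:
$o = 0$
$K{\left(y \right)} = \sqrt{y}$ ($K{\left(y \right)} = \sqrt{y + 0} = \sqrt{y}$)
$k{\left(O \right)} \left(25 + K{\left(3 \left(-4\right) - 12 \right)}\right) = - (25 + \sqrt{3 \left(-4\right) - 12}) = - (25 + \sqrt{-12 - 12}) = - (25 + \sqrt{-24}) = - (25 + 2 i \sqrt{6}) = -25 - 2 i \sqrt{6}$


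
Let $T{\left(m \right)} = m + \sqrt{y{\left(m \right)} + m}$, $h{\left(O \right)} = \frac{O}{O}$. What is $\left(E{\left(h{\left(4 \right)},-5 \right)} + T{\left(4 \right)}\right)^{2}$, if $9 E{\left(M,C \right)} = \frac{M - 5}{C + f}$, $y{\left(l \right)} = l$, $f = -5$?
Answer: $\frac{49324}{2025} + \frac{728 \sqrt{2}}{45} \approx 47.236$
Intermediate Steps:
$h{\left(O \right)} = 1$
$T{\left(m \right)} = m + \sqrt{2} \sqrt{m}$ ($T{\left(m \right)} = m + \sqrt{m + m} = m + \sqrt{2 m} = m + \sqrt{2} \sqrt{m}$)
$E{\left(M,C \right)} = \frac{-5 + M}{9 \left(-5 + C\right)}$ ($E{\left(M,C \right)} = \frac{\left(M - 5\right) \frac{1}{C - 5}}{9} = \frac{\left(-5 + M\right) \frac{1}{-5 + C}}{9} = \frac{\frac{1}{-5 + C} \left(-5 + M\right)}{9} = \frac{-5 + M}{9 \left(-5 + C\right)}$)
$\left(E{\left(h{\left(4 \right)},-5 \right)} + T{\left(4 \right)}\right)^{2} = \left(\frac{-5 + 1}{9 \left(-5 - 5\right)} + \left(4 + \sqrt{2} \sqrt{4}\right)\right)^{2} = \left(\frac{1}{9} \frac{1}{-10} \left(-4\right) + \left(4 + \sqrt{2} \cdot 2\right)\right)^{2} = \left(\frac{1}{9} \left(- \frac{1}{10}\right) \left(-4\right) + \left(4 + 2 \sqrt{2}\right)\right)^{2} = \left(\frac{2}{45} + \left(4 + 2 \sqrt{2}\right)\right)^{2} = \left(\frac{182}{45} + 2 \sqrt{2}\right)^{2}$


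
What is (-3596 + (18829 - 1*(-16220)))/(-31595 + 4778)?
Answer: -31453/26817 ≈ -1.1729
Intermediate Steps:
(-3596 + (18829 - 1*(-16220)))/(-31595 + 4778) = (-3596 + (18829 + 16220))/(-26817) = (-3596 + 35049)*(-1/26817) = 31453*(-1/26817) = -31453/26817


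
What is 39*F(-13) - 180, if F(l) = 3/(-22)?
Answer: -4077/22 ≈ -185.32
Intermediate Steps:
F(l) = -3/22 (F(l) = 3*(-1/22) = -3/22)
39*F(-13) - 180 = 39*(-3/22) - 180 = -117/22 - 180 = -4077/22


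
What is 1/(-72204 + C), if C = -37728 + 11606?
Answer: -1/98326 ≈ -1.0170e-5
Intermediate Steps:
C = -26122
1/(-72204 + C) = 1/(-72204 - 26122) = 1/(-98326) = -1/98326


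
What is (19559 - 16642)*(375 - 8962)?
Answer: -25048279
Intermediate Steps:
(19559 - 16642)*(375 - 8962) = 2917*(-8587) = -25048279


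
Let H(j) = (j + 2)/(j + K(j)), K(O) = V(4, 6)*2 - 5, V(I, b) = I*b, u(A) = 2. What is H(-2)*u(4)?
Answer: 0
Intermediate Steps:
K(O) = 43 (K(O) = (4*6)*2 - 5 = 24*2 - 5 = 48 - 5 = 43)
H(j) = (2 + j)/(43 + j) (H(j) = (j + 2)/(j + 43) = (2 + j)/(43 + j))
H(-2)*u(4) = ((2 - 2)/(43 - 2))*2 = (0/41)*2 = ((1/41)*0)*2 = 0*2 = 0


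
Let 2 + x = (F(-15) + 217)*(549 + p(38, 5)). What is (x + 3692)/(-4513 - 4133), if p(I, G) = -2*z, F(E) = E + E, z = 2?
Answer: -105605/8646 ≈ -12.214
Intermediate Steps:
F(E) = 2*E
p(I, G) = -4 (p(I, G) = -2*2 = -4)
x = 101913 (x = -2 + (2*(-15) + 217)*(549 - 4) = -2 + (-30 + 217)*545 = -2 + 187*545 = -2 + 101915 = 101913)
(x + 3692)/(-4513 - 4133) = (101913 + 3692)/(-4513 - 4133) = 105605/(-8646) = 105605*(-1/8646) = -105605/8646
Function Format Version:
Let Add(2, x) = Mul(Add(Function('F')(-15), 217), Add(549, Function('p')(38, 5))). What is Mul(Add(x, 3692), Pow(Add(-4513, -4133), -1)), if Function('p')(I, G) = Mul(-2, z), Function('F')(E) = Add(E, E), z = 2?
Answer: Rational(-105605, 8646) ≈ -12.214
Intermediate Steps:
Function('F')(E) = Mul(2, E)
Function('p')(I, G) = -4 (Function('p')(I, G) = Mul(-2, 2) = -4)
x = 101913 (x = Add(-2, Mul(Add(Mul(2, -15), 217), Add(549, -4))) = Add(-2, Mul(Add(-30, 217), 545)) = Add(-2, Mul(187, 545)) = Add(-2, 101915) = 101913)
Mul(Add(x, 3692), Pow(Add(-4513, -4133), -1)) = Mul(Add(101913, 3692), Pow(Add(-4513, -4133), -1)) = Mul(105605, Pow(-8646, -1)) = Mul(105605, Rational(-1, 8646)) = Rational(-105605, 8646)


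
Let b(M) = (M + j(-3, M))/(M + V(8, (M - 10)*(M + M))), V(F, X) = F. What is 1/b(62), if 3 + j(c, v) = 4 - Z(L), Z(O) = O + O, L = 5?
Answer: 70/53 ≈ 1.3208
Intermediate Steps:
Z(O) = 2*O
j(c, v) = -9 (j(c, v) = -3 + (4 - 2*5) = -3 + (4 - 1*10) = -3 + (4 - 10) = -3 - 6 = -9)
b(M) = (-9 + M)/(8 + M) (b(M) = (M - 9)/(M + 8) = (-9 + M)/(8 + M))
1/b(62) = 1/((-9 + 62)/(8 + 62)) = 1/(53/70) = 70/53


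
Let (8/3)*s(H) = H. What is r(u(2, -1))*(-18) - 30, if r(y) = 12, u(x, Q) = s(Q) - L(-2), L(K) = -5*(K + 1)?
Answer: -246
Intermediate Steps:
s(H) = 3*H/8
L(K) = -5 - 5*K (L(K) = -5*(1 + K) = -5 - 5*K)
u(x, Q) = -5 + 3*Q/8 (u(x, Q) = 3*Q/8 - (-5 - 5*(-2)) = 3*Q/8 - (-5 + 10) = 3*Q/8 - 1*5 = 3*Q/8 - 5 = -5 + 3*Q/8)
r(u(2, -1))*(-18) - 30 = 12*(-18) - 30 = -216 - 30 = -246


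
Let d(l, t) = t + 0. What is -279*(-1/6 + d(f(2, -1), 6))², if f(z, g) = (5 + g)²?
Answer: -37975/4 ≈ -9493.8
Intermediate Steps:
d(l, t) = t
-279*(-1/6 + d(f(2, -1), 6))² = -279*(-1/6 + 6)² = -279*(-1*⅙ + 6)² = -279*(-⅙ + 6)² = -279*(35/6)² = -279*1225/36 = -37975/4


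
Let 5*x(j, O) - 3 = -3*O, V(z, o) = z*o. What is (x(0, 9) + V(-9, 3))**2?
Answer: 25281/25 ≈ 1011.2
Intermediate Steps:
V(z, o) = o*z
x(j, O) = 3/5 - 3*O/5 (x(j, O) = 3/5 + (-3*O)/5 = 3/5 - 3*O/5)
(x(0, 9) + V(-9, 3))**2 = ((3/5 - 3/5*9) + 3*(-9))**2 = ((3/5 - 27/5) - 27)**2 = (-24/5 - 27)**2 = (-159/5)**2 = 25281/25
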